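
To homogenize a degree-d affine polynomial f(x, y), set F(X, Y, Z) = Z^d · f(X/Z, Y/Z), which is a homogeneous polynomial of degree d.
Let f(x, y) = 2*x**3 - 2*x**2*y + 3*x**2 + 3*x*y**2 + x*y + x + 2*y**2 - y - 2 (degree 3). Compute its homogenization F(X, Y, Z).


F(X, Y, Z) = 2*X**3 - 2*X**2*Y + 3*X**2*Z + 3*X*Y**2 + X*Y*Z + X*Z**2 + 2*Y**2*Z - Y*Z**2 - 2*Z**3

deg(f) = 3.
Substitute x = X/Z, y = Y/Z into f, then multiply by Z^3.
  monomial 2·x^3·y^0 ↦ 2·X^3·Y^0·Z^0.
  monomial -2·x^2·y^1 ↦ -2·X^2·Y^1·Z^0.
  monomial 3·x^2·y^0 ↦ 3·X^2·Y^0·Z^1.
  monomial 3·x^1·y^2 ↦ 3·X^1·Y^2·Z^0.
  monomial 1·x^1·y^1 ↦ 1·X^1·Y^1·Z^1.
  monomial 1·x^1·y^0 ↦ 1·X^1·Y^0·Z^2.
  monomial 2·x^0·y^2 ↦ 2·X^0·Y^2·Z^1.
  monomial -1·x^0·y^1 ↦ -1·X^0·Y^1·Z^2.
  monomial -2·x^0·y^0 ↦ -2·X^0·Y^0·Z^3.
Collecting: F(X, Y, Z) = 2*X**3 - 2*X**2*Y + 3*X**2*Z + 3*X*Y**2 + X*Y*Z + X*Z**2 + 2*Y**2*Z - Y*Z**2 - 2*Z**3.


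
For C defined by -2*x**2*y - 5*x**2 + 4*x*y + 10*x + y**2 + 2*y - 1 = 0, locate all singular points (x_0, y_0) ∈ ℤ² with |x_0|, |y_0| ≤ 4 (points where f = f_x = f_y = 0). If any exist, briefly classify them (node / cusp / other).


Singular points: {(1, -2)}; classification: node.

Compute partial derivatives:
  f_x = -4*x*y - 10*x + 4*y + 10.
  f_y = -2*x**2 + 4*x + 2*y + 2.
Scan x_0 ∈ {−4, ..., 4}. For each x_0, f_y(x_0, y) is a polynomial in y; find its integer roots y ∈ {−4, ..., 4}, then test f_x and f at those candidates.
  x = -4: f_y(-4, y) = 2*y - 46; no integer root y with |y| ≤ 4.
  x = -3: f_y(-3, y) = 2*y - 28; no integer root y with |y| ≤ 4.
  x = -2: f_y(-2, y) = 2*y - 14; no integer root y with |y| ≤ 4.
  x = -1: f_y(-1, y) = 2*y - 4; vanishes at y ∈ {2}. (-1, 2): f_x = 36 ≠ 0.
  x = 0: f_y(0, y) = 2*y + 2; vanishes at y ∈ {-1}. (0, -1): f_x = 6 ≠ 0.
  x = 1: f_y(1, y) = 2*y + 4; vanishes at y ∈ {-2}. (1, -2): f_x = 0, f = 0 — SINGULAR.
  x = 2: f_y(2, y) = 2*y + 2; vanishes at y ∈ {-1}. (2, -1): f_x = -6 ≠ 0.
  x = 3: f_y(3, y) = 2*y - 4; vanishes at y ∈ {2}. (3, 2): f_x = -36 ≠ 0.
  x = 4: f_y(4, y) = 2*y - 14; no integer root y with |y| ≤ 4.
Only singular point on the grid: (1, -2).
Classify: substitute x = 1 + u, y = -2 + v and expand: f = -2*u**2*v - u**2 + v**2.
No constant or linear terms (consistent with a singular point). Quadratic part: -u**2 + v**2. Cubic part: -2*u**2*v.
The quadratic part v**2 - u**2 = (v − u)(v + u) splits into two distinct linear factors, so there are two distinct tangent lines y − -2 = ±(x − 1) — this is a node (ordinary double point).
Classification: node.


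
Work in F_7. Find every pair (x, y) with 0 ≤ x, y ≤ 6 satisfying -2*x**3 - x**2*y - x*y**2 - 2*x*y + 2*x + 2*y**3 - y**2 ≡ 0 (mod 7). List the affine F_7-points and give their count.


Affine F_7-points: {(0, 0), (0, 4), (1, 0), (1, 4), (2, 1), (4, 1), (4, 4), (5, 5), (6, 0)}; count = 9.

For each of the 49 pairs (x, y) ∈ F_7², evaluate f(x, y) mod 7. Record the zeros.
  x = 0: [0↦0, 1↦1, 2↦5, 3↦3, 4↦0, 5↦1, 6↦4]  zeros at y ∈ {0, 4}
  x = 1: [0↦0, 1↦4, 2↦2, 3↦6, 4↦0, 5↦3, 6↦6]  zeros at y ∈ {0, 4}
  x = 2: [0↦2, 1↦0, 2↦4, 3↦5, 4↦1, 5↦4, 6↦5]  zeros at y ∈ {1}
  x = 3: [0↦1, 1↦5, 2↦6, 3↦2, 4↦5, 5↦6, 6↦3]  zeros at y ∈ ∅
  x = 4: [0↦6, 1↦0, 2↦3, 3↦6, 4↦0, 5↦4, 6↦2]  zeros at y ∈ {1, 4}
  x = 5: [0↦5, 1↦1, 2↦4, 3↦5, 4↦2, 5↦0, 6↦4]  zeros at y ∈ {5}
  x = 6: [0↦0, 1↦3, 2↦4, 3↦1, 4↦6, 5↦3, 6↦4]  zeros at y ∈ {0}
Collecting zeros: affine points = {(0, 0), (0, 4), (1, 0), (1, 4), (2, 1), (4, 1), (4, 4), (5, 5), (6, 0)}.
Total count |C(F_7)_aff| = 9.


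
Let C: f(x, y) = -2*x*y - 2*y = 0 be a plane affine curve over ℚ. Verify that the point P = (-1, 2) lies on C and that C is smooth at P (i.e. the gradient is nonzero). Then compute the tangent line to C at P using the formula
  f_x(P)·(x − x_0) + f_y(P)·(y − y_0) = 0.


Tangent line at P: -4*x - 4 = 0.

Step 1: f(-1, 2) = 0, so P lies on C.
Step 2: partial derivatives
  f_x(x, y) = -2*y, f_y(x, y) = -2*x - 2.
  f_x(P) = -4, f_y(P) = 0 (gradient nonzero, so P is smooth).
Step 3: tangent line at P: -4·(x − -1) + 0·(y − 2) = 0.
Expanding: -4*x - 4 = 0.


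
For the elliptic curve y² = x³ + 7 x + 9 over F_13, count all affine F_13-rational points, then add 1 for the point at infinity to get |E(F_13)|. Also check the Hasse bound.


Affine points = {(0, 3), (0, 10), (1, 2), (1, 11), (4, 6), (4, 7), (5, 0), (10, 0), (11, 0), (12, 1), (12, 12)}; affine count = 11; |E(F_13)| = 12.

Discriminant check: Δ ∝ 4a³ + 27b² = 4·7³ + 27·9² = 4·343 + 27·81 ≡ 10 (mod 13). Nonzero ⇒ E is nonsingular.
For each x ∈ F_13, compute rhs = x³ + 7·x + 9 mod 13, then count y ∈ F_13 with y² ≡ rhs.
  x = 0: rhs = 9, matching y values: 3, 10 (2 points).
  x = 1: rhs = 4, matching y values: 2, 11 (2 points).
  x = 2: rhs = 5, matching y values: none (0 points).
  x = 3: rhs = 5, matching y values: none (0 points).
  x = 4: rhs = 10, matching y values: 6, 7 (2 points).
  x = 5: rhs = 0, matching y values: 0 (1 points).
  x = 6: rhs = 7, matching y values: none (0 points).
  x = 7: rhs = 11, matching y values: none (0 points).
  x = 8: rhs = 5, matching y values: none (0 points).
  x = 9: rhs = 8, matching y values: none (0 points).
  x = 10: rhs = 0, matching y values: 0 (1 points).
  x = 11: rhs = 0, matching y values: 0 (1 points).
  x = 12: rhs = 1, matching y values: 1, 12 (2 points).
Total affine count: 11.
Full point count |E(F_13)| = 11 + 1 = 12.
Hasse bound: |12 − (13+1)| = |-2| = 2 ≤ 2√13 ≈ 7.2111 ✓.


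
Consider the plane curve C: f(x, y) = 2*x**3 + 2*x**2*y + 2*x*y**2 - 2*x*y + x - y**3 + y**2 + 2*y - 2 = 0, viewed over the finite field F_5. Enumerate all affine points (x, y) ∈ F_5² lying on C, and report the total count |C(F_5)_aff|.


Affine F_5-points: {(0, 1), (1, 1), (2, 2), (3, 0), (3, 1), (4, 0), (4, 2)}; count = 7.

For each of the 25 pairs (x, y) ∈ F_5², evaluate f(x, y) mod 5. Record the zeros.
  x = 0: [0↦3, 1↦0, 2↦3, 3↦1, 4↦3]  zeros at y ∈ {1}
  x = 1: [0↦1, 1↦0, 2↦4, 3↦2, 4↦3]  zeros at y ∈ {1}
  x = 2: [0↦1, 1↦1, 2↦0, 3↦2, 4↦1]  zeros at y ∈ {2}
  x = 3: [0↦0, 1↦0, 2↦3, 3↦3, 4↦4]  zeros at y ∈ {0, 1}
  x = 4: [0↦0, 1↦4, 2↦0, 3↦2, 4↦4]  zeros at y ∈ {0, 2}
Collecting zeros: affine points = {(0, 1), (1, 1), (2, 2), (3, 0), (3, 1), (4, 0), (4, 2)}.
Total count |C(F_5)_aff| = 7.


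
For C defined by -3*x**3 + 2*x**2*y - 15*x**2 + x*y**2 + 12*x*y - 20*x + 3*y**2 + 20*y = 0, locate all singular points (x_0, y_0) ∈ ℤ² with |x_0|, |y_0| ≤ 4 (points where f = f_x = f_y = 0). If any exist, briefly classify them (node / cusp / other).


Singular points: {(-2, -2)}; classification: node.

Compute partial derivatives:
  f_x = -9*x**2 + 4*x*y - 30*x + y**2 + 12*y - 20.
  f_y = 2*x**2 + 2*x*y + 12*x + 6*y + 20.
Scan x_0 ∈ {−4, ..., 4}. For each x_0, f_y(x_0, y) is a polynomial in y; find its integer roots y ∈ {−4, ..., 4}, then test f_x and f at those candidates.
  x = -4: f_y(-4, y) = 4 - 2*y; vanishes at y ∈ {2}. (-4, 2): f_x = -48 ≠ 0.
  x = -3: f_y(-3, y) = 2; no integer root y with |y| ≤ 4.
  x = -2: f_y(-2, y) = 2*y + 4; vanishes at y ∈ {-2}. (-2, -2): f_x = 0, f = 0 — SINGULAR.
  x = -1: f_y(-1, y) = 4*y + 10; no integer root y with |y| ≤ 4.
  x = 0: f_y(0, y) = 6*y + 20; no integer root y with |y| ≤ 4.
  x = 1: f_y(1, y) = 8*y + 34; no integer root y with |y| ≤ 4.
  x = 2: f_y(2, y) = 10*y + 52; no integer root y with |y| ≤ 4.
  x = 3: f_y(3, y) = 12*y + 74; no integer root y with |y| ≤ 4.
  x = 4: f_y(4, y) = 14*y + 100; no integer root y with |y| ≤ 4.
Only singular point on the grid: (-2, -2).
Classify: substitute x = -2 + u, y = -2 + v and expand: f = -3*u**3 + 2*u**2*v - u**2 + u*v**2 + v**2.
No constant or linear terms (consistent with a singular point). Quadratic part: -u**2 + v**2. Cubic part: -3*u**3 + 2*u**2*v + u*v**2.
The quadratic part v**2 - u**2 = (v − u)(v + u) splits into two distinct linear factors, so there are two distinct tangent lines y − -2 = ±(x − -2) — this is a node (ordinary double point).
Classification: node.


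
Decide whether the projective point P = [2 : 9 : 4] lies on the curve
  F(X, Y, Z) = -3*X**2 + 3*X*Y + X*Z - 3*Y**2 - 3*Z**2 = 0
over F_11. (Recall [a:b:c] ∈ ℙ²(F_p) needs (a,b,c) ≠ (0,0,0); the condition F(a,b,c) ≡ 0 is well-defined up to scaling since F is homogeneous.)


F(2,9,4) ≡ 1 (mod 11); P is NOT on the curve.

Evaluate F(2, 9, 4) term-by-term (mod 11).
  -3*X**2 ↦ -3·4·1·1 = -12
  3*X*Y ↦ 3·2·9·1 = 54
  X*Z ↦ 1·2·1·4 = 8
  -3*Y**2 ↦ -3·1·81·1 = -243
  -3*Z**2 ↦ -3·1·1·16 = -48
Sum: F(2, 9, 4) = (-12) + (54) + (8) + (-243) + (-48) = -241.
Reducing mod 11: -241 ≡ 1 (mod 11).
Since F(a, b, c) ≡ 1 ≠ 0 (mod 11), P does NOT lie on the curve.


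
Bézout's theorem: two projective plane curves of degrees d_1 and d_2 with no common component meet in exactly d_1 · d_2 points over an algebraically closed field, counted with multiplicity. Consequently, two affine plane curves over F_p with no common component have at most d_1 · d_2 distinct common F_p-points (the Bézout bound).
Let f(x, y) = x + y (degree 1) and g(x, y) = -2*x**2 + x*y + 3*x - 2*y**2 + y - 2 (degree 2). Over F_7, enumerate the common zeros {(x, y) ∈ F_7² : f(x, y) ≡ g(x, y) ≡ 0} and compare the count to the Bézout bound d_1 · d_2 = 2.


Common zeros: ∅; count = 0; Bézout bound = 2.

deg(f) = 1, deg(g) = 2, so Bézout bound = 2.
Scan x ∈ F_7. For each x, list the y ∈ F_7 with f(x, y) ≡ 0 and those with g(x, y) ≡ 0 (mod 7); the common zeros in that column are the intersection.
  x = 0: f ≡ 0 at y ∈ {0}; g ≡ 0 at y ∈ ∅; common: ∅.
  x = 1: f ≡ 0 at y ∈ {6}; g ≡ 0 at y ∈ ∅; common: ∅.
  x = 2: f ≡ 0 at y ∈ {5}; g ≡ 0 at y ∈ ∅; common: ∅.
  x = 3: f ≡ 0 at y ∈ {4}; g ≡ 0 at y ∈ ∅; common: ∅.
  x = 4: f ≡ 0 at y ∈ {3}; g ≡ 0 at y ∈ ∅; common: ∅.
  x = 5: f ≡ 0 at y ∈ {2}; g ≡ 0 at y ∈ ∅; common: ∅.
  x = 6: f ≡ 0 at y ∈ {1}; g ≡ 0 at y ∈ {0}; common: ∅.
Collecting: common zeros = ∅, so the count is 0.
Comparison with the Bézout bound: 0 ≤ 2 = deg(f)·deg(g), as expected for curves with no common component (the affine F_7-count falls short of the bound because intersections may lie at infinity, over extension fields, or carry multiplicity).


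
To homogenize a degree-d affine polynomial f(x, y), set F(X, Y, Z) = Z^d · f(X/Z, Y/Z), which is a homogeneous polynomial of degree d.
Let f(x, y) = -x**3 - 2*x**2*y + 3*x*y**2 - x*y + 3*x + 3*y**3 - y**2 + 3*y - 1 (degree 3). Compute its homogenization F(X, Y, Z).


F(X, Y, Z) = -X**3 - 2*X**2*Y + 3*X*Y**2 - X*Y*Z + 3*X*Z**2 + 3*Y**3 - Y**2*Z + 3*Y*Z**2 - Z**3

deg(f) = 3.
Substitute x = X/Z, y = Y/Z into f, then multiply by Z^3.
  monomial -1·x^3·y^0 ↦ -1·X^3·Y^0·Z^0.
  monomial -2·x^2·y^1 ↦ -2·X^2·Y^1·Z^0.
  monomial 3·x^1·y^2 ↦ 3·X^1·Y^2·Z^0.
  monomial -1·x^1·y^1 ↦ -1·X^1·Y^1·Z^1.
  monomial 3·x^1·y^0 ↦ 3·X^1·Y^0·Z^2.
  monomial 3·x^0·y^3 ↦ 3·X^0·Y^3·Z^0.
  monomial -1·x^0·y^2 ↦ -1·X^0·Y^2·Z^1.
  monomial 3·x^0·y^1 ↦ 3·X^0·Y^1·Z^2.
  monomial -1·x^0·y^0 ↦ -1·X^0·Y^0·Z^3.
Collecting: F(X, Y, Z) = -X**3 - 2*X**2*Y + 3*X*Y**2 - X*Y*Z + 3*X*Z**2 + 3*Y**3 - Y**2*Z + 3*Y*Z**2 - Z**3.


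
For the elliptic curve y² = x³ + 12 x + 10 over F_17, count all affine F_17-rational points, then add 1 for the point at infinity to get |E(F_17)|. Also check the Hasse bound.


Affine points = {(2, 5), (2, 12), (5, 5), (5, 12), (6, 3), (6, 14), (10, 5), (10, 12), (13, 0), (14, 7), (14, 10)}; affine count = 11; |E(F_17)| = 12.

Discriminant check: Δ ∝ 4a³ + 27b² = 4·12³ + 27·10² = 4·1728 + 27·100 ≡ 7 (mod 17). Nonzero ⇒ E is nonsingular.
For each x ∈ F_17, compute rhs = x³ + 12·x + 10 mod 17, then count y ∈ F_17 with y² ≡ rhs.
  x = 0: rhs = 10, matching y values: none (0 points).
  x = 1: rhs = 6, matching y values: none (0 points).
  x = 2: rhs = 8, matching y values: 5, 12 (2 points).
  x = 3: rhs = 5, matching y values: none (0 points).
  x = 4: rhs = 3, matching y values: none (0 points).
  x = 5: rhs = 8, matching y values: 5, 12 (2 points).
  x = 6: rhs = 9, matching y values: 3, 14 (2 points).
  x = 7: rhs = 12, matching y values: none (0 points).
  x = 8: rhs = 6, matching y values: none (0 points).
  x = 9: rhs = 14, matching y values: none (0 points).
  x = 10: rhs = 8, matching y values: 5, 12 (2 points).
  x = 11: rhs = 11, matching y values: none (0 points).
  x = 12: rhs = 12, matching y values: none (0 points).
  x = 13: rhs = 0, matching y values: 0 (1 points).
  x = 14: rhs = 15, matching y values: 7, 10 (2 points).
  x = 15: rhs = 12, matching y values: none (0 points).
  x = 16: rhs = 14, matching y values: none (0 points).
Total affine count: 11.
Full point count |E(F_17)| = 11 + 1 = 12.
Hasse bound: |12 − (17+1)| = |-6| = 6 ≤ 2√17 ≈ 8.2462 ✓.


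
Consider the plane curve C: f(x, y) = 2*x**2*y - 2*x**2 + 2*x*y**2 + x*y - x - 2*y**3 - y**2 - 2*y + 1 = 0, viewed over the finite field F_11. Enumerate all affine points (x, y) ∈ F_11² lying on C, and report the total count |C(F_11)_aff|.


Affine F_11-points: {(0, 7), (1, 3), (1, 4), (1, 10), (2, 1), (3, 2), (3, 8), (3, 9), (4, 6), (5, 3), (6, 0), (6, 4), (6, 7), (7, 6), (7, 8), (7, 9), (8, 5), (9, 2), (10, 0), (10, 5), (10, 10)}; count = 21.

For each of the 121 pairs (x, y) ∈ F_11², evaluate f(x, y) mod 11. Record the zeros.
  x = 0: [0↦1, 1↦7, 2↦10, 3↦9, 4↦3, 5↦2, 6↦5, 7↦0, 8↦8, 9↦6, 10↦4]  zeros at y ∈ {7}
  x = 1: [0↦9, 1↦9, 2↦10, 3↦0, 4↦0, 5↦9, 6↦4, 7↦6, 8↦3, 9↦5, 10↦0]  zeros at y ∈ {3, 4, 10}
  x = 2: [0↦2, 1↦0, 2↦3, 3↦10, 4↦9, 5↦10, 6↦1, 7↦3, 8↦4, 9↦3, 10↦10]  zeros at y ∈ {1}
  x = 3: [0↦2, 1↦2, 2↦0, 3↦6, 4↦8, 5↦5, 6↦7, 7↦2, 8↦0, 9↦0, 10↦1]  zeros at y ∈ {2, 8, 9}
  x = 4: [0↦9, 1↦4, 2↦1, 3↦10, 4↦8, 5↦5, 6↦0, 7↦3, 8↦2, 9↦7, 10↦6]  zeros at y ∈ {6}
  x = 5: [0↦1, 1↦6, 2↦6, 3↦0, 4↦9, 5↦10, 6↦2, 7↦6, 8↦10, 9↦2, 10↦3]  zeros at y ∈ {3}
  x = 6: [0↦0, 1↦8, 2↦4, 3↦9, 4↦0, 5↦9, 6↦2, 7↦0, 8↦2, 9↦7, 10↦3]  zeros at y ∈ {0, 4, 7}
  x = 7: [0↦6, 1↦10, 2↦6, 3↦4, 4↦3, 5↦2, 6↦0, 7↦7, 8↦0, 9↦0, 10↦6]  zeros at y ∈ {6, 8, 9}
  x = 8: [0↦8, 1↦1, 2↦1, 3↦7, 4↦7, 5↦0, 6↦7, 7↦5, 8↦4, 9↦3, 10↦1]  zeros at y ∈ {5}
  x = 9: [0↦6, 1↦3, 2↦0, 3↦7, 4↦1, 5↦3, 6↦1, 7↦5, 8↦3, 9↦5, 10↦10]  zeros at y ∈ {2}
  x = 10: [0↦0, 1↦5, 2↦3, 3↦4, 4↦7, 5↦0, 6↦4, 7↦7, 8↦8, 9↦6, 10↦0]  zeros at y ∈ {0, 5, 10}
Collecting zeros: affine points = {(0, 7), (1, 3), (1, 4), (1, 10), (2, 1), (3, 2), (3, 8), (3, 9), (4, 6), (5, 3), (6, 0), (6, 4), (6, 7), (7, 6), (7, 8), (7, 9), (8, 5), (9, 2), (10, 0), (10, 5), (10, 10)}.
Total count |C(F_11)_aff| = 21.


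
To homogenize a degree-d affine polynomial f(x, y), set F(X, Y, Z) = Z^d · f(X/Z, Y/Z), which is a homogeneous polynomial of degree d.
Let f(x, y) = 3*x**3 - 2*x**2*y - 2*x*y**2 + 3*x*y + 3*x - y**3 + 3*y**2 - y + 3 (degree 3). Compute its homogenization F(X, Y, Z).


F(X, Y, Z) = 3*X**3 - 2*X**2*Y - 2*X*Y**2 + 3*X*Y*Z + 3*X*Z**2 - Y**3 + 3*Y**2*Z - Y*Z**2 + 3*Z**3

deg(f) = 3.
Substitute x = X/Z, y = Y/Z into f, then multiply by Z^3.
  monomial 3·x^3·y^0 ↦ 3·X^3·Y^0·Z^0.
  monomial -2·x^2·y^1 ↦ -2·X^2·Y^1·Z^0.
  monomial -2·x^1·y^2 ↦ -2·X^1·Y^2·Z^0.
  monomial 3·x^1·y^1 ↦ 3·X^1·Y^1·Z^1.
  monomial 3·x^1·y^0 ↦ 3·X^1·Y^0·Z^2.
  monomial -1·x^0·y^3 ↦ -1·X^0·Y^3·Z^0.
  monomial 3·x^0·y^2 ↦ 3·X^0·Y^2·Z^1.
  monomial -1·x^0·y^1 ↦ -1·X^0·Y^1·Z^2.
  monomial 3·x^0·y^0 ↦ 3·X^0·Y^0·Z^3.
Collecting: F(X, Y, Z) = 3*X**3 - 2*X**2*Y - 2*X*Y**2 + 3*X*Y*Z + 3*X*Z**2 - Y**3 + 3*Y**2*Z - Y*Z**2 + 3*Z**3.


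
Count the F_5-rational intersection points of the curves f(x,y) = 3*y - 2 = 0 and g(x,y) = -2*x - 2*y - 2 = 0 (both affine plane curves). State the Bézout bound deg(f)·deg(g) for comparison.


Common zeros: {(0, 4)}; count = 1; Bézout bound = 1.

deg(f) = 1, deg(g) = 1, so Bézout bound = 1.
Scan x ∈ F_5. For each x, list the y ∈ F_5 with f(x, y) ≡ 0 and those with g(x, y) ≡ 0 (mod 5); the common zeros in that column are the intersection.
  x = 0: f ≡ 0 at y ∈ {4}; g ≡ 0 at y ∈ {4}; common: {4}.
  x = 1: f ≡ 0 at y ∈ {4}; g ≡ 0 at y ∈ {3}; common: ∅.
  x = 2: f ≡ 0 at y ∈ {4}; g ≡ 0 at y ∈ {2}; common: ∅.
  x = 3: f ≡ 0 at y ∈ {4}; g ≡ 0 at y ∈ {1}; common: ∅.
  x = 4: f ≡ 0 at y ∈ {4}; g ≡ 0 at y ∈ {0}; common: ∅.
Collecting: common zeros = {(0, 4)}, so the count is 1.
Comparison with the Bézout bound: 1 ≤ 1 = deg(f)·deg(g), as expected for curves with no common component (the bound is attained).


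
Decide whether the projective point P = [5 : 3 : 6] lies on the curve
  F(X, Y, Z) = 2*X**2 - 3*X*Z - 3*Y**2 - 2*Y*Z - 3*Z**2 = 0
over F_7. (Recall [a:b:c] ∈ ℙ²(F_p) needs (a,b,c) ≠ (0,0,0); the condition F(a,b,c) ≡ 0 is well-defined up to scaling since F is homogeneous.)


F(5,3,6) ≡ 6 (mod 7); P is NOT on the curve.

Evaluate F(5, 3, 6) term-by-term (mod 7).
  2*X**2 ↦ 2·25·1·1 = 50
  -3*X*Z ↦ -3·5·1·6 = -90
  -3*Y**2 ↦ -3·1·9·1 = -27
  -2*Y*Z ↦ -2·1·3·6 = -36
  -3*Z**2 ↦ -3·1·1·36 = -108
Sum: F(5, 3, 6) = (50) + (-90) + (-27) + (-36) + (-108) = -211.
Reducing mod 7: -211 ≡ 6 (mod 7).
Since F(a, b, c) ≡ 6 ≠ 0 (mod 7), P does NOT lie on the curve.


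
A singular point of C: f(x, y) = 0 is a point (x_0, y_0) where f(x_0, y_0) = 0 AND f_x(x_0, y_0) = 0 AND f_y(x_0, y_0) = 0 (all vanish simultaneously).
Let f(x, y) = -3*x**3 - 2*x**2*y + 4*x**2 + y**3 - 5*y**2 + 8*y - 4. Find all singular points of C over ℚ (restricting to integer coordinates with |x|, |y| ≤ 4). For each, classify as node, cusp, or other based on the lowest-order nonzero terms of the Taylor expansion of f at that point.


Singular points: {(0, 2)}; classification: cusp.

Compute partial derivatives:
  f_x = -9*x**2 - 4*x*y + 8*x.
  f_y = -2*x**2 + 3*y**2 - 10*y + 8.
Scan x_0 ∈ {−4, ..., 4}. For each x_0, f_y(x_0, y) is a polynomial in y; find its integer roots y ∈ {−4, ..., 4}, then test f_x and f at those candidates.
  x = -4: f_y(-4, y) = 3*y**2 - 10*y - 24; no integer root y with |y| ≤ 4.
  x = -3: f_y(-3, y) = 3*y**2 - 10*y - 10; no integer root y with |y| ≤ 4.
  x = -2: f_y(-2, y) = 3*y**2 - 10*y; vanishes at y ∈ {0}. (-2, 0): f_x = -52 ≠ 0.
  x = -1: f_y(-1, y) = 3*y**2 - 10*y + 6; no integer root y with |y| ≤ 4.
  x = 0: f_y(0, y) = 3*y**2 - 10*y + 8; vanishes at y ∈ {2}. (0, 2): f_x = 0, f = 0 — SINGULAR.
  x = 1: f_y(1, y) = 3*y**2 - 10*y + 6; no integer root y with |y| ≤ 4.
  x = 2: f_y(2, y) = 3*y**2 - 10*y; vanishes at y ∈ {0}. (2, 0): f_x = -20 ≠ 0.
  x = 3: f_y(3, y) = 3*y**2 - 10*y - 10; no integer root y with |y| ≤ 4.
  x = 4: f_y(4, y) = 3*y**2 - 10*y - 24; no integer root y with |y| ≤ 4.
Only singular point on the grid: (0, 2).
Classify: substitute x = 0 + u, y = 2 + v and expand: f = -3*u**3 - 2*u**2*v + v**3 + v**2.
No constant or linear terms (consistent with a singular point). Quadratic part: v**2. Cubic part: -3*u**3 - 2*u**2*v + v**3.
The quadratic part v**2 is a perfect square, so there is a single (double) tangent line v = 0, i.e. y = 2. Restricting the cubic part to that line (v = 0) leaves -3*u**3 ≠ 0, so f is not divisible by v and the branch is v² ≈ 3*u**3 to lowest order — this is a cusp.
Classification: cusp.


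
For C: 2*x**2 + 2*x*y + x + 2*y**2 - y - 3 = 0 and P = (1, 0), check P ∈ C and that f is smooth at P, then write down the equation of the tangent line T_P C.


Tangent line at P: 5*x + y - 5 = 0.

Step 1: f(1, 0) = 0, so P lies on C.
Step 2: partial derivatives
  f_x(x, y) = 4*x + 2*y + 1, f_y(x, y) = 2*x + 4*y - 1.
  f_x(P) = 5, f_y(P) = 1 (gradient nonzero, so P is smooth).
Step 3: tangent line at P: 5·(x − 1) + 1·(y − 0) = 0.
Expanding: 5*x + y - 5 = 0.


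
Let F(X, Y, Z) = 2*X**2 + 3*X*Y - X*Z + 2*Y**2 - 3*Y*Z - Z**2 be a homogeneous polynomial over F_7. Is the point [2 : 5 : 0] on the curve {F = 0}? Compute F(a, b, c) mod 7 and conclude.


F(2,5,0) ≡ 4 (mod 7); P is NOT on the curve.

Evaluate F(2, 5, 0) term-by-term (mod 7).
  2*X**2 ↦ 2·4·1·1 = 8
  3*X*Y ↦ 3·2·5·1 = 30
  -X*Z ↦ -1·2·1·0 = 0
  2*Y**2 ↦ 2·1·25·1 = 50
  -3*Y*Z ↦ -3·1·5·0 = 0
  -Z**2 ↦ -1·1·1·0 = 0
Sum: F(2, 5, 0) = (8) + (30) + (0) + (50) + (0) + (0) = 88.
Reducing mod 7: 88 ≡ 4 (mod 7).
Since F(a, b, c) ≡ 4 ≠ 0 (mod 7), P does NOT lie on the curve.


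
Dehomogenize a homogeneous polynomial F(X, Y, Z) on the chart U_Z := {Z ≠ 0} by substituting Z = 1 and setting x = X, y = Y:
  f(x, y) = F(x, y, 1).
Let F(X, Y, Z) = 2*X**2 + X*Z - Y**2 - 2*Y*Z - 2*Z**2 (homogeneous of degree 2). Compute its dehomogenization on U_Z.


f(x, y) = 2*x**2 + x - y**2 - 2*y - 2

On U_Z we set Z = 1. Each monomial c·X^i·Y^j·Z^k in F becomes c·x^i·y^j·1^k = c·x^i·y^j.
Substituting Z = 1: F(X, Y, 1) = 2*x**2 + x - y**2 - 2*y - 2.
Note: deg(f) ≤ deg(F) = 2; strict inequality happens when F is divisible by Z (lost terms).


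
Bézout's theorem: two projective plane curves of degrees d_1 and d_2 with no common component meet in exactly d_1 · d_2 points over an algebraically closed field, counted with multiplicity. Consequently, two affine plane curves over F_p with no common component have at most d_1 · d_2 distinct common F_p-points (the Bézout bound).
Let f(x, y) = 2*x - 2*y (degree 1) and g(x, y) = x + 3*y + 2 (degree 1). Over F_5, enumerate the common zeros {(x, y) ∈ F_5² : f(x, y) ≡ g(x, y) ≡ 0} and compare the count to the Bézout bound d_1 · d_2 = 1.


Common zeros: {(2, 2)}; count = 1; Bézout bound = 1.

deg(f) = 1, deg(g) = 1, so Bézout bound = 1.
Scan x ∈ F_5. For each x, list the y ∈ F_5 with f(x, y) ≡ 0 and those with g(x, y) ≡ 0 (mod 5); the common zeros in that column are the intersection.
  x = 0: f ≡ 0 at y ∈ {0}; g ≡ 0 at y ∈ {1}; common: ∅.
  x = 1: f ≡ 0 at y ∈ {1}; g ≡ 0 at y ∈ {4}; common: ∅.
  x = 2: f ≡ 0 at y ∈ {2}; g ≡ 0 at y ∈ {2}; common: {2}.
  x = 3: f ≡ 0 at y ∈ {3}; g ≡ 0 at y ∈ {0}; common: ∅.
  x = 4: f ≡ 0 at y ∈ {4}; g ≡ 0 at y ∈ {3}; common: ∅.
Collecting: common zeros = {(2, 2)}, so the count is 1.
Comparison with the Bézout bound: 1 ≤ 1 = deg(f)·deg(g), as expected for curves with no common component (the bound is attained).


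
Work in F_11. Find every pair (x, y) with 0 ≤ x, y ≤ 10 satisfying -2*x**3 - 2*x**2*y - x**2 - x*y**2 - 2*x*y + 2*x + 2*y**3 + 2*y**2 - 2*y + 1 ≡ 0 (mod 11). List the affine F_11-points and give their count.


Affine F_11-points: {(1, 0), (1, 7), (1, 9), (2, 5), (3, 10), (5, 0), (6, 2), (7, 9), (8, 1), (10, 0), (10, 6), (10, 9)}; count = 12.

For each of the 121 pairs (x, y) ∈ F_11², evaluate f(x, y) mod 11. Record the zeros.
  x = 0: [0↦1, 1↦3, 2↦10, 3↦1, 4↦10, 5↦5, 6↦9, 7↦1, 8↦4, 9↦8, 10↦3]  zeros at y ∈ ∅
  x = 1: [0↦0, 1↦8, 2↦8, 3↦1, 4↦10, 5↦3, 6↦3, 7↦0, 8↦6, 9↦0, 10↦5]  zeros at y ∈ {0, 7, 9}
  x = 2: [0↦7, 1↦6, 2↦6, 3↦8, 4↦2, 5↦0, 6↦3, 7↦1, 8↦6, 9↦8, 10↦8]  zeros at y ∈ {5}
  x = 3: [0↦10, 1↦7, 2↦3, 3↦10, 4↦7, 5↦6, 6↦8, 7↦3, 8↦3, 9↦9, 10↦0]  zeros at y ∈ {10}
  x = 4: [0↦8, 1↦10, 2↦9, 3↦6, 4↦2, 5↦9, 6↦6, 7↦5, 8↦7, 9↦2, 10↦2]  zeros at y ∈ ∅
  x = 5: [0↦0, 1↦3, 2↦1, 3↦6, 4↦8, 5↦8, 6↦7, 7↦6, 8↦6, 9↦8, 10↦2]  zeros at y ∈ {0}
  x = 6: [0↦7, 1↦7, 2↦0, 3↦9, 4↦2, 5↦2, 6↦10, 7↦5, 8↦10, 9↦4, 10↦10]  zeros at y ∈ {2}
  x = 7: [0↦6, 1↦10, 2↦5, 3↦3, 4↦5, 5↦1, 6↦3, 7↦1, 8↦7, 9↦0, 10↦3]  zeros at y ∈ {9}
  x = 8: [0↦7, 1↦0, 2↦4, 3↦9, 4↦5, 5↦4, 6↦7, 7↦4, 8↦7, 9↦6, 10↦2]  zeros at y ∈ {1}
  x = 9: [0↦9, 1↦9, 2↦7, 3↦4, 4↦1, 5↦10, 6↦10, 7↦2, 8↦9, 9↦10, 10↦6]  zeros at y ∈ ∅
  x = 10: [0↦0, 1↦3, 2↦2, 3↦9, 4↦3, 5↦7, 6↦0, 7↦5, 8↦1, 9↦0, 10↦3]  zeros at y ∈ {0, 6, 9}
Collecting zeros: affine points = {(1, 0), (1, 7), (1, 9), (2, 5), (3, 10), (5, 0), (6, 2), (7, 9), (8, 1), (10, 0), (10, 6), (10, 9)}.
Total count |C(F_11)_aff| = 12.


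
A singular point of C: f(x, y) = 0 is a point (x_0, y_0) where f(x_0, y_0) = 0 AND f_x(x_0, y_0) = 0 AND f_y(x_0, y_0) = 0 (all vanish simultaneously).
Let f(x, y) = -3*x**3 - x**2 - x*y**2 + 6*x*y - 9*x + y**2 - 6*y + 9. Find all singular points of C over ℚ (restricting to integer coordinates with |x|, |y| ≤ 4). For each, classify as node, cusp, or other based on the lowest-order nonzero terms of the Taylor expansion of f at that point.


Singular points: {(0, 3)}; classification: node.

Compute partial derivatives:
  f_x = -9*x**2 - 2*x - y**2 + 6*y - 9.
  f_y = -2*x*y + 6*x + 2*y - 6.
Scan x_0 ∈ {−4, ..., 4}. For each x_0, f_y(x_0, y) is a polynomial in y; find its integer roots y ∈ {−4, ..., 4}, then test f_x and f at those candidates.
  x = -4: f_y(-4, y) = 10*y - 30; vanishes at y ∈ {3}. (-4, 3): f_x = -136 ≠ 0.
  x = -3: f_y(-3, y) = 8*y - 24; vanishes at y ∈ {3}. (-3, 3): f_x = -75 ≠ 0.
  x = -2: f_y(-2, y) = 6*y - 18; vanishes at y ∈ {3}. (-2, 3): f_x = -32 ≠ 0.
  x = -1: f_y(-1, y) = 4*y - 12; vanishes at y ∈ {3}. (-1, 3): f_x = -7 ≠ 0.
  x = 0: f_y(0, y) = 2*y - 6; vanishes at y ∈ {3}. (0, 3): f_x = 0, f = 0 — SINGULAR.
  x = 1: f_y(1, y) = 0; vanishes at y ∈ {-4, -3, -2, -1, 0, 1, 2, 3, 4}. (1, -4): f_x = -60 ≠ 0; (1, -3): f_x = -47 ≠ 0; (1, -2): f_x = -36 ≠ 0; (1, -1): f_x = -27 ≠ 0; (1, 0): f_x = -20 ≠ 0; (1, 1): f_x = -15 ≠ 0; (1, 2): f_x = -12 ≠ 0; (1, 3): f_x = -11 ≠ 0; (1, 4): f_x = -12 ≠ 0.
  x = 2: f_y(2, y) = 6 - 2*y; vanishes at y ∈ {3}. (2, 3): f_x = -40 ≠ 0.
  x = 3: f_y(3, y) = 12 - 4*y; vanishes at y ∈ {3}. (3, 3): f_x = -87 ≠ 0.
  x = 4: f_y(4, y) = 18 - 6*y; vanishes at y ∈ {3}. (4, 3): f_x = -152 ≠ 0.
Only singular point on the grid: (0, 3).
Classify: substitute x = 0 + u, y = 3 + v and expand: f = -3*u**3 - u**2 - u*v**2 + v**2.
No constant or linear terms (consistent with a singular point). Quadratic part: -u**2 + v**2. Cubic part: -3*u**3 - u*v**2.
The quadratic part v**2 - u**2 = (v − u)(v + u) splits into two distinct linear factors, so there are two distinct tangent lines y − 3 = ±(x − 0) — this is a node (ordinary double point).
Classification: node.


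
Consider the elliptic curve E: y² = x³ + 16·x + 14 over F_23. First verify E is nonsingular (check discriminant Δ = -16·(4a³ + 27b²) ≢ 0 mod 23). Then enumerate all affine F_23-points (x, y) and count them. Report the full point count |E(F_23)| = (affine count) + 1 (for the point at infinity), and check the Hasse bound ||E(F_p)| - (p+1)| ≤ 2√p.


Affine points = {(1, 10), (1, 13), (2, 10), (2, 13), (4, 2), (4, 21), (5, 9), (5, 14), (6, 2), (6, 21), (7, 3), (7, 20), (9, 6), (9, 17), (10, 1), (10, 22), (11, 7), (11, 16), (12, 5), (12, 18), (13, 2), (13, 21), (15, 8), (15, 15), (17, 1), (17, 22), (18, 4), (18, 19), (19, 1), (19, 22), (20, 10), (20, 13)}; affine count = 32; |E(F_23)| = 33.

Discriminant check: Δ ∝ 4a³ + 27b² = 4·16³ + 27·14² = 4·4096 + 27·196 ≡ 10 (mod 23). Nonzero ⇒ E is nonsingular.
For each x ∈ F_23, compute rhs = x³ + 16·x + 14 mod 23, then count y ∈ F_23 with y² ≡ rhs.
  x = 0: rhs = 14, matching y values: none (0 points).
  x = 1: rhs = 8, matching y values: 10, 13 (2 points).
  x = 2: rhs = 8, matching y values: 10, 13 (2 points).
  x = 3: rhs = 20, matching y values: none (0 points).
  x = 4: rhs = 4, matching y values: 2, 21 (2 points).
  x = 5: rhs = 12, matching y values: 9, 14 (2 points).
  x = 6: rhs = 4, matching y values: 2, 21 (2 points).
  x = 7: rhs = 9, matching y values: 3, 20 (2 points).
  x = 8: rhs = 10, matching y values: none (0 points).
  x = 9: rhs = 13, matching y values: 6, 17 (2 points).
  x = 10: rhs = 1, matching y values: 1, 22 (2 points).
  x = 11: rhs = 3, matching y values: 7, 16 (2 points).
  x = 12: rhs = 2, matching y values: 5, 18 (2 points).
  x = 13: rhs = 4, matching y values: 2, 21 (2 points).
  x = 14: rhs = 15, matching y values: none (0 points).
  x = 15: rhs = 18, matching y values: 8, 15 (2 points).
  x = 16: rhs = 19, matching y values: none (0 points).
  x = 17: rhs = 1, matching y values: 1, 22 (2 points).
  x = 18: rhs = 16, matching y values: 4, 19 (2 points).
  x = 19: rhs = 1, matching y values: 1, 22 (2 points).
  x = 20: rhs = 8, matching y values: 10, 13 (2 points).
  x = 21: rhs = 20, matching y values: none (0 points).
  x = 22: rhs = 20, matching y values: none (0 points).
Total affine count: 32.
Full point count |E(F_23)| = 32 + 1 = 33.
Hasse bound: |33 − (23+1)| = |9| = 9 ≤ 2√23 ≈ 9.5917 ✓.


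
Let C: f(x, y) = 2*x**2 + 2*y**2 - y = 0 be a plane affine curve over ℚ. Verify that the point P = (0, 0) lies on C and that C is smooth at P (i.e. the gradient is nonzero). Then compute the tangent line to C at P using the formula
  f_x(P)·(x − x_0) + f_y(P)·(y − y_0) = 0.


Tangent line at P: -y = 0.

Step 1: f(0, 0) = 0, so P lies on C.
Step 2: partial derivatives
  f_x(x, y) = 4*x, f_y(x, y) = 4*y - 1.
  f_x(P) = 0, f_y(P) = -1 (gradient nonzero, so P is smooth).
Step 3: tangent line at P: 0·(x − 0) + -1·(y − 0) = 0.
Expanding: -y = 0.


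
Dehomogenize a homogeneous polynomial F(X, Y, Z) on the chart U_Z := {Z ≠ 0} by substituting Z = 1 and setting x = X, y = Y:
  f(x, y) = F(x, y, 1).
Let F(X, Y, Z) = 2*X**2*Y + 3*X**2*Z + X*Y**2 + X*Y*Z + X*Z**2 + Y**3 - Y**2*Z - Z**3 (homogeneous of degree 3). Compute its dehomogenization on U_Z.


f(x, y) = 2*x**2*y + 3*x**2 + x*y**2 + x*y + x + y**3 - y**2 - 1

On U_Z we set Z = 1. Each monomial c·X^i·Y^j·Z^k in F becomes c·x^i·y^j·1^k = c·x^i·y^j.
Substituting Z = 1: F(X, Y, 1) = 2*x**2*y + 3*x**2 + x*y**2 + x*y + x + y**3 - y**2 - 1.
Note: deg(f) ≤ deg(F) = 3; strict inequality happens when F is divisible by Z (lost terms).


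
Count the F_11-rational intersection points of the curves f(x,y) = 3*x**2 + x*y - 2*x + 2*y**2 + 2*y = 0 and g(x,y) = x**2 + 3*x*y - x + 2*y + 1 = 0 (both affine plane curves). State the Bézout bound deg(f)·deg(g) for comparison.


Common zeros: ∅; count = 0; Bézout bound = 4.

deg(f) = 2, deg(g) = 2, so Bézout bound = 4.
Scan x ∈ F_11. For each x, list the y ∈ F_11 with f(x, y) ≡ 0 and those with g(x, y) ≡ 0 (mod 11); the common zeros in that column are the intersection.
  x = 0: f ≡ 0 at y ∈ {0, 10}; g ≡ 0 at y ∈ {5}; common: ∅.
  x = 1: f ≡ 0 at y ∈ {5, 10}; g ≡ 0 at y ∈ {2}; common: ∅.
  x = 2: f ≡ 0 at y ∈ ∅; g ≡ 0 at y ∈ {1}; common: ∅.
  x = 3: f ≡ 0 at y ∈ {7}; g ≡ 0 at y ∈ ∅; common: ∅.
  x = 4: f ≡ 0 at y ∈ ∅; g ≡ 0 at y ∈ {3}; common: ∅.
  x = 5: f ≡ 0 at y ∈ ∅; g ≡ 0 at y ∈ {2}; common: ∅.
  x = 6: f ≡ 0 at y ∈ {9}; g ≡ 0 at y ∈ {10}; common: ∅.
  x = 7: f ≡ 0 at y ∈ ∅; g ≡ 0 at y ∈ {1}; common: ∅.
  x = 8: f ≡ 0 at y ∈ {0, 6}; g ≡ 0 at y ∈ {5}; common: ∅.
  x = 9: f ≡ 0 at y ∈ {5, 6}; g ≡ 0 at y ∈ {10}; common: ∅.
  x = 10: f ≡ 0 at y ∈ {7, 9}; g ≡ 0 at y ∈ {3}; common: ∅.
Collecting: common zeros = ∅, so the count is 0.
Comparison with the Bézout bound: 0 ≤ 4 = deg(f)·deg(g), as expected for curves with no common component (the affine F_11-count falls short of the bound because intersections may lie at infinity, over extension fields, or carry multiplicity).


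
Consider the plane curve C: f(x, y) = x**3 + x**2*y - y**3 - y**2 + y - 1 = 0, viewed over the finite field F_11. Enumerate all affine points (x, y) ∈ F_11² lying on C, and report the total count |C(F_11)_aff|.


Affine F_11-points: {(0, 2), (0, 4), (1, 0), (1, 1), (1, 9), (4, 9), (7, 4), (8, 6), (8, 9), (9, 2), (9, 6), (10, 6)}; count = 12.

For each of the 121 pairs (x, y) ∈ F_11², evaluate f(x, y) mod 11. Record the zeros.
  x = 0: [0↦10, 1↦9, 2↦0, 3↦10, 4↦0, 5↦8, 6↦6, 7↦10, 8↦3, 9↦1, 10↦9]  zeros at y ∈ {2, 4}
  x = 1: [0↦0, 1↦0, 2↦3, 3↦3, 4↦5, 5↦3, 6↦2, 7↦7, 8↦1, 9↦0, 10↦9]  zeros at y ∈ {0, 1, 9}
  x = 2: [0↦7, 1↦10, 2↦5, 3↦8, 4↦2, 5↦3, 6↦5, 7↦2, 8↦10, 9↦1, 10↦2]  zeros at y ∈ ∅
  x = 3: [0↦4, 1↦1, 2↦1, 3↦9, 4↦8, 5↦3, 6↦10, 7↦1, 8↦3, 9↦10, 10↦5]  zeros at y ∈ ∅
  x = 4: [0↦8, 1↦1, 2↦8, 3↦1, 4↦7, 5↦9, 6↦1, 7↦10, 8↦8, 9↦0, 10↦2]  zeros at y ∈ {9}
  x = 5: [0↦3, 1↦5, 2↦10, 3↦1, 4↦5, 5↦5, 6↦6, 7↦2, 8↦9, 9↦10, 10↦10]  zeros at y ∈ ∅
  x = 6: [0↦6, 1↦8, 2↦2, 3↦4, 4↦8, 5↦8, 6↦9, 7↦5, 8↦1, 9↦2, 10↦2]  zeros at y ∈ ∅
  x = 7: [0↦1, 1↦5, 2↦1, 3↦5, 4↦0, 5↦2, 6↦5, 7↦3, 8↦1, 9↦4, 10↦6]  zeros at y ∈ {4}
  x = 8: [0↦5, 1↦2, 2↦2, 3↦10, 4↦9, 5↦4, 6↦0, 7↦2, 8↦4, 9↦0, 10↦6]  zeros at y ∈ {6, 9}
  x = 9: [0↦2, 1↦5, 2↦0, 3↦3, 4↦8, 5↦9, 6↦0, 7↦8, 8↦5, 9↦7, 10↦8]  zeros at y ∈ {2, 6}
  x = 10: [0↦9, 1↦9, 2↦1, 3↦1, 4↦3, 5↦1, 6↦0, 7↦5, 8↦10, 9↦9, 10↦7]  zeros at y ∈ {6}
Collecting zeros: affine points = {(0, 2), (0, 4), (1, 0), (1, 1), (1, 9), (4, 9), (7, 4), (8, 6), (8, 9), (9, 2), (9, 6), (10, 6)}.
Total count |C(F_11)_aff| = 12.


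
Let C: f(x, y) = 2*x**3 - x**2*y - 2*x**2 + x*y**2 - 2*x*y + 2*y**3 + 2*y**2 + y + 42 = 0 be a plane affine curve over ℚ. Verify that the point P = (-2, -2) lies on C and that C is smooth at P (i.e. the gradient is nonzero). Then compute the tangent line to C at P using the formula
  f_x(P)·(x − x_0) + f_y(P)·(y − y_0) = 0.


Tangent line at P: 32*x + 25*y + 114 = 0.

Step 1: f(-2, -2) = 0, so P lies on C.
Step 2: partial derivatives
  f_x(x, y) = 6*x**2 - 2*x*y - 4*x + y**2 - 2*y, f_y(x, y) = -x**2 + 2*x*y - 2*x + 6*y**2 + 4*y + 1.
  f_x(P) = 32, f_y(P) = 25 (gradient nonzero, so P is smooth).
Step 3: tangent line at P: 32·(x − -2) + 25·(y − -2) = 0.
Expanding: 32*x + 25*y + 114 = 0.


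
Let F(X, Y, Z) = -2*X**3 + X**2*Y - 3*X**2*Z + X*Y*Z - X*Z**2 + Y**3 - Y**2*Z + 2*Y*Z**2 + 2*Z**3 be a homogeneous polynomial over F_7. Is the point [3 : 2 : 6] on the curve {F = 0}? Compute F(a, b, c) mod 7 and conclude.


F(3,2,6) ≡ 3 (mod 7); P is NOT on the curve.

Evaluate F(3, 2, 6) term-by-term (mod 7).
  -2*X**3 ↦ -2·27·1·1 = -54
  X**2*Y ↦ 1·9·2·1 = 18
  -3*X**2*Z ↦ -3·9·1·6 = -162
  X*Y*Z ↦ 1·3·2·6 = 36
  -X*Z**2 ↦ -1·3·1·36 = -108
  Y**3 ↦ 1·1·8·1 = 8
  -Y**2*Z ↦ -1·1·4·6 = -24
  2*Y*Z**2 ↦ 2·1·2·36 = 144
  2*Z**3 ↦ 2·1·1·216 = 432
Sum: F(3, 2, 6) = (-54) + (18) + (-162) + (36) + (-108) + (8) + (-24) + (144) + (432) = 290.
Reducing mod 7: 290 ≡ 3 (mod 7).
Since F(a, b, c) ≡ 3 ≠ 0 (mod 7), P does NOT lie on the curve.


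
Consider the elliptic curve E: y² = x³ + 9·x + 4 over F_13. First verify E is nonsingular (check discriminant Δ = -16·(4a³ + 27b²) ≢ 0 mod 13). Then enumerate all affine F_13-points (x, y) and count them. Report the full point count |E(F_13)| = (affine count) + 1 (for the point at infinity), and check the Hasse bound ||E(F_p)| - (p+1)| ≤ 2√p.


Affine points = {(0, 2), (0, 11), (1, 1), (1, 12), (2, 2), (2, 11), (4, 0), (6, 1), (6, 12), (8, 4), (8, 9), (11, 2), (11, 11)}; affine count = 13; |E(F_13)| = 14.

Discriminant check: Δ ∝ 4a³ + 27b² = 4·9³ + 27·4² = 4·729 + 27·16 ≡ 7 (mod 13). Nonzero ⇒ E is nonsingular.
For each x ∈ F_13, compute rhs = x³ + 9·x + 4 mod 13, then count y ∈ F_13 with y² ≡ rhs.
  x = 0: rhs = 4, matching y values: 2, 11 (2 points).
  x = 1: rhs = 1, matching y values: 1, 12 (2 points).
  x = 2: rhs = 4, matching y values: 2, 11 (2 points).
  x = 3: rhs = 6, matching y values: none (0 points).
  x = 4: rhs = 0, matching y values: 0 (1 points).
  x = 5: rhs = 5, matching y values: none (0 points).
  x = 6: rhs = 1, matching y values: 1, 12 (2 points).
  x = 7: rhs = 7, matching y values: none (0 points).
  x = 8: rhs = 3, matching y values: 4, 9 (2 points).
  x = 9: rhs = 8, matching y values: none (0 points).
  x = 10: rhs = 2, matching y values: none (0 points).
  x = 11: rhs = 4, matching y values: 2, 11 (2 points).
  x = 12: rhs = 7, matching y values: none (0 points).
Total affine count: 13.
Full point count |E(F_13)| = 13 + 1 = 14.
Hasse bound: |14 − (13+1)| = |0| = 0 ≤ 2√13 ≈ 7.2111 ✓.


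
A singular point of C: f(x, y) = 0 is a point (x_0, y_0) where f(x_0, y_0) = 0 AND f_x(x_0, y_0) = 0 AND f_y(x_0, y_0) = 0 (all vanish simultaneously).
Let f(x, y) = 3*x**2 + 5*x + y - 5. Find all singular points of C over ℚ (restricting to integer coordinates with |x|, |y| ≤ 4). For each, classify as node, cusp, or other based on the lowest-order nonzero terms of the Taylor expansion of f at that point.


No singular points in the scanned grid; C is smooth there.

Compute partial derivatives:
  f_x = 6*x + 5.
  f_y = 1.
f_y = 1 is a nonzero constant, so f_y never vanishes: no point (x, y) can satisfy f = f_x = f_y = 0. In particular no (x, y) ∈ {−4, ..., 4}² is singular; the curve is smooth.


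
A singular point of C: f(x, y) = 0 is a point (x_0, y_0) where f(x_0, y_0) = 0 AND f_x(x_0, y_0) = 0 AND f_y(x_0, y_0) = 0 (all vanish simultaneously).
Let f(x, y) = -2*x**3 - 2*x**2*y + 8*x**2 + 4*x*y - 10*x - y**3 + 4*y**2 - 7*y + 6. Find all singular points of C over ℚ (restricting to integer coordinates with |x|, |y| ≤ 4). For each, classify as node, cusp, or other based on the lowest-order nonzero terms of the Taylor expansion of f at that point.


Singular points: {(1, 1)}; classification: cusp.

Compute partial derivatives:
  f_x = -6*x**2 - 4*x*y + 16*x + 4*y - 10.
  f_y = -2*x**2 + 4*x - 3*y**2 + 8*y - 7.
Scan x_0 ∈ {−4, ..., 4}. For each x_0, f_y(x_0, y) is a polynomial in y; find its integer roots y ∈ {−4, ..., 4}, then test f_x and f at those candidates.
  x = -4: f_y(-4, y) = -3*y**2 + 8*y - 55; no integer root y with |y| ≤ 4.
  x = -3: f_y(-3, y) = -3*y**2 + 8*y - 37; no integer root y with |y| ≤ 4.
  x = -2: f_y(-2, y) = -3*y**2 + 8*y - 23; no integer root y with |y| ≤ 4.
  x = -1: f_y(-1, y) = -3*y**2 + 8*y - 13; no integer root y with |y| ≤ 4.
  x = 0: f_y(0, y) = -3*y**2 + 8*y - 7; no integer root y with |y| ≤ 4.
  x = 1: f_y(1, y) = -3*y**2 + 8*y - 5; vanishes at y ∈ {1}. (1, 1): f_x = 0, f = 0 — SINGULAR.
  x = 2: f_y(2, y) = -3*y**2 + 8*y - 7; no integer root y with |y| ≤ 4.
  x = 3: f_y(3, y) = -3*y**2 + 8*y - 13; no integer root y with |y| ≤ 4.
  x = 4: f_y(4, y) = -3*y**2 + 8*y - 23; no integer root y with |y| ≤ 4.
Only singular point on the grid: (1, 1).
Classify: substitute x = 1 + u, y = 1 + v and expand: f = -2*u**3 - 2*u**2*v - v**3 + v**2.
No constant or linear terms (consistent with a singular point). Quadratic part: v**2. Cubic part: -2*u**3 - 2*u**2*v - v**3.
The quadratic part v**2 is a perfect square, so there is a single (double) tangent line v = 0, i.e. y = 1. Restricting the cubic part to that line (v = 0) leaves -2*u**3 ≠ 0, so f is not divisible by v and the branch is v² ≈ 2*u**3 to lowest order — this is a cusp.
Classification: cusp.


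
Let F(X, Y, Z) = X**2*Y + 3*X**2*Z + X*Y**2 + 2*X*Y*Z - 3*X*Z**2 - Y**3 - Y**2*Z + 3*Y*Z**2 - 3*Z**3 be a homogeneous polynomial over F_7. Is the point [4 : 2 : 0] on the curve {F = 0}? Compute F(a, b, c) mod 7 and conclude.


F(4,2,0) ≡ 5 (mod 7); P is NOT on the curve.

Evaluate F(4, 2, 0) term-by-term (mod 7).
  X**2*Y ↦ 1·16·2·1 = 32
  3*X**2*Z ↦ 3·16·1·0 = 0
  X*Y**2 ↦ 1·4·4·1 = 16
  2*X*Y*Z ↦ 2·4·2·0 = 0
  -3*X*Z**2 ↦ -3·4·1·0 = 0
  -Y**3 ↦ -1·1·8·1 = -8
  -Y**2*Z ↦ -1·1·4·0 = 0
  3*Y*Z**2 ↦ 3·1·2·0 = 0
  -3*Z**3 ↦ -3·1·1·0 = 0
Sum: F(4, 2, 0) = (32) + (0) + (16) + (0) + (0) + (-8) + (0) + (0) + (0) = 40.
Reducing mod 7: 40 ≡ 5 (mod 7).
Since F(a, b, c) ≡ 5 ≠ 0 (mod 7), P does NOT lie on the curve.


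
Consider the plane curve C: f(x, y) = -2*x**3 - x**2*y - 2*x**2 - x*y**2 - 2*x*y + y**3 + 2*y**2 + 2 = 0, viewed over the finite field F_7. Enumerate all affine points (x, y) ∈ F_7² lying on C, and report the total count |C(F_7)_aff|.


Affine F_7-points: {(0, 4), (1, 5), (2, 5), (3, 0), (4, 5), (6, 1)}; count = 6.

For each of the 49 pairs (x, y) ∈ F_7², evaluate f(x, y) mod 7. Record the zeros.
  x = 0: [0↦2, 1↦5, 2↦4, 3↦5, 4↦0, 5↦2, 6↦3]  zeros at y ∈ {4}
  x = 1: [0↦5, 1↦4, 2↦4, 3↦4, 4↦3, 5↦0, 6↦1]  zeros at y ∈ {5}
  x = 2: [0↦6, 1↦6, 2↦5, 3↦2, 4↦3, 5↦0, 6↦6]  zeros at y ∈ {5}
  x = 3: [0↦0, 1↦6, 2↦2, 3↦1, 4↦2, 5↦4, 6↦6]  zeros at y ∈ {0}
  x = 4: [0↦3, 1↦6, 2↦4, 3↦3, 4↦2, 5↦0, 6↦3]  zeros at y ∈ {5}
  x = 5: [0↦3, 1↦1, 2↦6, 3↦3, 4↦5, 5↦4, 6↦6]  zeros at y ∈ ∅
  x = 6: [0↦2, 1↦0, 2↦3, 3↦3, 4↦6, 5↦4, 6↦3]  zeros at y ∈ {1}
Collecting zeros: affine points = {(0, 4), (1, 5), (2, 5), (3, 0), (4, 5), (6, 1)}.
Total count |C(F_7)_aff| = 6.
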